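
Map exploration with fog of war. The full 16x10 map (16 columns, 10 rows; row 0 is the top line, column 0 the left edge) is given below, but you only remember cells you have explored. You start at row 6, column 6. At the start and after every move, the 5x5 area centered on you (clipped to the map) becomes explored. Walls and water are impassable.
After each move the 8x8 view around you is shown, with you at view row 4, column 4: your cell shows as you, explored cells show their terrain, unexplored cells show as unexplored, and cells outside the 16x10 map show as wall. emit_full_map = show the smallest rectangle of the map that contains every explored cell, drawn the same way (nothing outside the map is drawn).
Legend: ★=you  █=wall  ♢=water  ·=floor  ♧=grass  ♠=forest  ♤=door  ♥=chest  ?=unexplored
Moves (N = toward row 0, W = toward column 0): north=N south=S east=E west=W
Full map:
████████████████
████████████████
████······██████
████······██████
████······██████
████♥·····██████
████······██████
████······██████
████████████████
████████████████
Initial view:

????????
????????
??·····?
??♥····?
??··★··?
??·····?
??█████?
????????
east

????????
????????
?······?
?♥·····?
?···★··?
?······?
?██████?
????????

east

????????
????????
······█?
♥·····█?
····★·█?
······█?
███████?
????????

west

????????
????????
?······█
?♥·····█
?···★··█
?······█
?███████
????????

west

????????
????????
??······
??♥·····
??··★···
??······
??██████
????????

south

????????
??······
??♥·····
??······
??··★···
??██████
??█████?
████████

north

????????
????????
??······
??♥·····
??··★···
??······
??██████
??█████?

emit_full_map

······█
♥·····█
··★···█
······█
███████
█████??

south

????????
??······
??♥·····
??······
??··★···
??██████
??█████?
████████

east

????????
?······█
?♥·····█
?······█
?···★··█
?███████
?██████?
████████

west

????????
??······
??♥·····
??······
??··★···
??██████
??██████
████████

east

????????
?······█
?♥·····█
?······█
?···★··█
?███████
?██████?
████████

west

????????
??······
??♥·····
??······
??··★···
??██████
??██████
████████

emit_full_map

······█
♥·····█
······█
··★···█
███████
██████?

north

????????
????????
??······
??♥·····
??··★···
??······
??██████
??██████


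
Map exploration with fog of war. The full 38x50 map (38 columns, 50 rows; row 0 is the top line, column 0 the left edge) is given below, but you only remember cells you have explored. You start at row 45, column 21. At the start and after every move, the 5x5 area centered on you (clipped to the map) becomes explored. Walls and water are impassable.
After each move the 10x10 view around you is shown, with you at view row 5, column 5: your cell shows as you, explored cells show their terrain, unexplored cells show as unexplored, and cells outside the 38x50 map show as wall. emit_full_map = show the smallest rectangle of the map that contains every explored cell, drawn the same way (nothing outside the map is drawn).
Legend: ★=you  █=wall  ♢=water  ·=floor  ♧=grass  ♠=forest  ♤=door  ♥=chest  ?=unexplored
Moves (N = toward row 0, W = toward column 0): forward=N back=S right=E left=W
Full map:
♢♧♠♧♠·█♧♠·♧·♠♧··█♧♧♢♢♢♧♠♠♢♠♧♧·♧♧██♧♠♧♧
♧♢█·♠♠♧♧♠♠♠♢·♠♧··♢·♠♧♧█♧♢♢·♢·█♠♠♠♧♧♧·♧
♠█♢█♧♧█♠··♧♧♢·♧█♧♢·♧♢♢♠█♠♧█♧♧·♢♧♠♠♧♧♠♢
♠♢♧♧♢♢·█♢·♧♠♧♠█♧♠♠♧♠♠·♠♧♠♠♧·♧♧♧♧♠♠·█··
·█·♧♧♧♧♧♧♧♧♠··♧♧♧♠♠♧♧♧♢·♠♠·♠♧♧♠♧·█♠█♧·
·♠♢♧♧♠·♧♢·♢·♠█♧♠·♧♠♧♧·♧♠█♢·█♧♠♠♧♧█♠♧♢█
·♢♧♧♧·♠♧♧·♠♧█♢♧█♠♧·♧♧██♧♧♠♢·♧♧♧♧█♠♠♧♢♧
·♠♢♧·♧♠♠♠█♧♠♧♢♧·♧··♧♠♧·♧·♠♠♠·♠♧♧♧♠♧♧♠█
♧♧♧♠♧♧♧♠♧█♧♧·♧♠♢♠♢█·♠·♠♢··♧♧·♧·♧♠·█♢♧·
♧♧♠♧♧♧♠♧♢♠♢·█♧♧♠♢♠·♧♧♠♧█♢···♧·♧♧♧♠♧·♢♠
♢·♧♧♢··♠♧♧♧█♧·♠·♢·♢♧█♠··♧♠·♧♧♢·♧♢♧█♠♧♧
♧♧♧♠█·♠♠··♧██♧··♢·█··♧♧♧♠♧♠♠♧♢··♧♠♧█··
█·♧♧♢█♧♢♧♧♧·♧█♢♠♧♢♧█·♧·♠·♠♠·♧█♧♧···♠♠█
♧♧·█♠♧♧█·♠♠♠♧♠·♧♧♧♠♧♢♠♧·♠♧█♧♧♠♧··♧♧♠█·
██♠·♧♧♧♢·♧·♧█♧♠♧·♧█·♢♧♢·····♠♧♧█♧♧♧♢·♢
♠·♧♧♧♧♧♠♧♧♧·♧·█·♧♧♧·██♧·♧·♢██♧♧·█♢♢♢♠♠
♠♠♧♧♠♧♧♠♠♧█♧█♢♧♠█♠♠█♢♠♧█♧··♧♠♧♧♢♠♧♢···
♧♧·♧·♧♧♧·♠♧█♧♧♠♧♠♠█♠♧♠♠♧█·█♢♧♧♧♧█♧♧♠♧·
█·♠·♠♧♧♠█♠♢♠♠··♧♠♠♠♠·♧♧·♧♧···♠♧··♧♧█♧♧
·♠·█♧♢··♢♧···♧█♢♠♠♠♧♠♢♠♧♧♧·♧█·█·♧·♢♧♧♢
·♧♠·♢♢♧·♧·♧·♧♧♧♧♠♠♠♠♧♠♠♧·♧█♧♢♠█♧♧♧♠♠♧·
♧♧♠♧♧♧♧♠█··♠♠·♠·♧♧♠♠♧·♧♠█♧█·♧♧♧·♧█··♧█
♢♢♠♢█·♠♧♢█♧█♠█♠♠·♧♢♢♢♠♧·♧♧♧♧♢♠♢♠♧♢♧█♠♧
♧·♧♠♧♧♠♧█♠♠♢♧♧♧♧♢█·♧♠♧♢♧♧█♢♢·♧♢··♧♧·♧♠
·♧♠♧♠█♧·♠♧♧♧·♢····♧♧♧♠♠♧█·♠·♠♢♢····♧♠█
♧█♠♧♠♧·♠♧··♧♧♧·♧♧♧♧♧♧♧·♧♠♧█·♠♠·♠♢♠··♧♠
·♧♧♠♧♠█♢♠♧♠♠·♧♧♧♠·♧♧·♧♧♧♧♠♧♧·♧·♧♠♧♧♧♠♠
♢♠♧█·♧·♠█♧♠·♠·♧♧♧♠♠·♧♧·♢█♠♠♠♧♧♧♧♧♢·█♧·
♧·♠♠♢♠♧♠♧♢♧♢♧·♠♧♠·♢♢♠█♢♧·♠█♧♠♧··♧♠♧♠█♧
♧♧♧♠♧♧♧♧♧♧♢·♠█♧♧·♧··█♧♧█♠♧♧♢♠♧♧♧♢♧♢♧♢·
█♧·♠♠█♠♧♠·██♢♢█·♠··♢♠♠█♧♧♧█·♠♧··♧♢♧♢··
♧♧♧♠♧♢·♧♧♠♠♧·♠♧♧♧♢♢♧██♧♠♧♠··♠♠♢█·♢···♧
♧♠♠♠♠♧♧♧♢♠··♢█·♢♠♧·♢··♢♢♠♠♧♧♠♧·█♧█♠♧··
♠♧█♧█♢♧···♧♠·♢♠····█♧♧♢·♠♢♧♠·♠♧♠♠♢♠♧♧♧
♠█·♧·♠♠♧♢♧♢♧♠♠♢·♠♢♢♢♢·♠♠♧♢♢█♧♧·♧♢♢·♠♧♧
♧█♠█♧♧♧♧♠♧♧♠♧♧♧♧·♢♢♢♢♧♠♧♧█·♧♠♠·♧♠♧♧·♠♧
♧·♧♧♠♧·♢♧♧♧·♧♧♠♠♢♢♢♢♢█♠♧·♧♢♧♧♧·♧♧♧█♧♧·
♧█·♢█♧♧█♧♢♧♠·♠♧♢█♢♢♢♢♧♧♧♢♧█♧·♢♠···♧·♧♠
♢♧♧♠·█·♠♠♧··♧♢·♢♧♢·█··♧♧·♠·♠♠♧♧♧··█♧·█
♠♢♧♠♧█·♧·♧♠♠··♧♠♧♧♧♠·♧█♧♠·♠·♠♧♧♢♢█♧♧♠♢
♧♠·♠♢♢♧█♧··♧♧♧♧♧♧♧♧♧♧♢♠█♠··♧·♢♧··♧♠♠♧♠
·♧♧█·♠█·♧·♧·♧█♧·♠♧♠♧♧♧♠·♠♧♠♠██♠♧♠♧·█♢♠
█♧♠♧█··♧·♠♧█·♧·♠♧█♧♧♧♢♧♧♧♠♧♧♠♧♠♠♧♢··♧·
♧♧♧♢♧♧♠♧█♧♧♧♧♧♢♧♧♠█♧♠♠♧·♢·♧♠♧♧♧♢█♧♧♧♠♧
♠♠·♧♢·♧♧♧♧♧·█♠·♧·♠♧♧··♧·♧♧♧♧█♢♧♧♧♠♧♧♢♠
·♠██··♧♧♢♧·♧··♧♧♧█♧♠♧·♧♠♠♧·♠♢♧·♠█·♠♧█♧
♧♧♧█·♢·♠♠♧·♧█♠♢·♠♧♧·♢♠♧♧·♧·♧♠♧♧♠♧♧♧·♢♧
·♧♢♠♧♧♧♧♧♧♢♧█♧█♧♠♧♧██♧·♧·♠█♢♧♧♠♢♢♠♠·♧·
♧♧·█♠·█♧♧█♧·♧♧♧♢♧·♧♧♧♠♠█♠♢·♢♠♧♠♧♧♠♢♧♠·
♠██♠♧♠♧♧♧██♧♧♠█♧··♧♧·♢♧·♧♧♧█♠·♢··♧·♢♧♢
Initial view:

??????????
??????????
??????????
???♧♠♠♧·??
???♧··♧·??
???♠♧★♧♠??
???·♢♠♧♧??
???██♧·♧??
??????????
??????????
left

??????????
??????????
??????????
???█♧♠♠♧·?
???♧♧··♧·?
???♧♠★·♧♠?
???♧·♢♠♧♧?
???♧██♧·♧?
??????????
??????????

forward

??????????
??????????
??????????
???♧♧♧♢♧??
???█♧♠♠♧·?
???♧♧★·♧·?
???♧♠♧·♧♠?
???♧·♢♠♧♧?
???♧██♧·♧?
??????????

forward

??????????
??????????
??????????
???♠♧♧♧♠??
???♧♧♧♢♧??
???█♧★♠♧·?
???♧♧··♧·?
???♧♠♧·♧♠?
???♧·♢♠♧♧?
???♧██♧·♧?

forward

??????????
??????????
??????????
???♧♧♧♢♠??
???♠♧♧♧♠??
???♧♧★♢♧??
???█♧♠♠♧·?
???♧♧··♧·?
???♧♠♧·♧♠?
???♧·♢♠♧♧?

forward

??????????
??????????
??????????
???♧♠·♧█??
???♧♧♧♢♠??
???♠♧★♧♠??
???♧♧♧♢♧??
???█♧♠♠♧·?
???♧♧··♧·?
???♧♠♧·♧♠?

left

??????????
??????????
??????????
???♧♧♠·♧█?
???♧♧♧♧♢♠?
???♧♠★♧♧♠?
???█♧♧♧♢♧?
???♠█♧♠♠♧·
????♧♧··♧·
????♧♠♧·♧♠

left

??????????
??????????
??????????
???♧♧♧♠·♧█
???♧♧♧♧♧♢♠
???♠♧★♧♧♧♠
???♧█♧♧♧♢♧
???♧♠█♧♠♠♧
?????♧♧··♧
?????♧♠♧·♧

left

??????????
??????????
??????????
???♠♧♧♧♠·♧
???♧♧♧♧♧♧♢
???·♠★♠♧♧♧
???♠♧█♧♧♧♢
???♧♧♠█♧♠♠
??????♧♧··
??????♧♠♧·

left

??????????
??????????
??????????
???♧♠♧♧♧♠·
???♧♧♧♧♧♧♧
???♧·★♧♠♧♧
???·♠♧█♧♧♧
???♢♧♧♠█♧♠
???????♧♧·
???????♧♠♧

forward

??????????
??????????
??????????
???·♢♧♢·??
???♧♠♧♧♧♠·
???♧♧★♧♧♧♧
???♧·♠♧♠♧♧
???·♠♧█♧♧♧
???♢♧♧♠█♧♠
???????♧♧·

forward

??????????
??????????
??????????
???♧♢█♢♢??
???·♢♧♢·??
???♧♠★♧♧♠·
???♧♧♧♧♧♧♧
???♧·♠♧♠♧♧
???·♠♧█♧♧♧
???♢♧♧♠█♧♠

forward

??????????
??????????
??????????
???♠♠♢♢♢??
???♧♢█♢♢??
???·♢★♢·??
???♧♠♧♧♧♠·
???♧♧♧♧♧♧♧
???♧·♠♧♠♧♧
???·♠♧█♧♧♧

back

??????????
??????????
???♠♠♢♢♢??
???♧♢█♢♢??
???·♢♧♢·??
???♧♠★♧♧♠·
???♧♧♧♧♧♧♧
???♧·♠♧♠♧♧
???·♠♧█♧♧♧
???♢♧♧♠█♧♠

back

??????????
???♠♠♢♢♢??
???♧♢█♢♢??
???·♢♧♢·??
???♧♠♧♧♧♠·
???♧♧★♧♧♧♧
???♧·♠♧♠♧♧
???·♠♧█♧♧♧
???♢♧♧♠█♧♠
???????♧♧·

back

???♠♠♢♢♢??
???♧♢█♢♢??
???·♢♧♢·??
???♧♠♧♧♧♠·
???♧♧♧♧♧♧♧
???♧·★♧♠♧♧
???·♠♧█♧♧♧
???♢♧♧♠█♧♠
???????♧♧·
???????♧♠♧

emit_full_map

♠♠♢♢♢?????
♧♢█♢♢?????
·♢♧♢·?????
♧♠♧♧♧♠·♧█?
♧♧♧♧♧♧♧♢♠?
♧·★♧♠♧♧♧♠?
·♠♧█♧♧♧♢♧?
♢♧♧♠█♧♠♠♧·
????♧♧··♧·
????♧♠♧·♧♠
????♧·♢♠♧♧
????♧██♧·♧

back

???♧♢█♢♢??
???·♢♧♢·??
???♧♠♧♧♧♠·
???♧♧♧♧♧♧♧
???♧·♠♧♠♧♧
???·♠★█♧♧♧
???♢♧♧♠█♧♠
???·♧·♠♧♧·
???????♧♠♧
???????♧·♢

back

???·♢♧♢·??
???♧♠♧♧♧♠·
???♧♧♧♧♧♧♧
???♧·♠♧♠♧♧
???·♠♧█♧♧♧
???♢♧★♠█♧♠
???·♧·♠♧♧·
???♧♧♧█♧♠♧
???????♧·♢
???????♧██

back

???♧♠♧♧♧♠·
???♧♧♧♧♧♧♧
???♧·♠♧♠♧♧
???·♠♧█♧♧♧
???♢♧♧♠█♧♠
???·♧★♠♧♧·
???♧♧♧█♧♠♧
???♢·♠♧♧·♢
???????♧██
??????????

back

???♧♧♧♧♧♧♧
???♧·♠♧♠♧♧
???·♠♧█♧♧♧
???♢♧♧♠█♧♠
???·♧·♠♧♧·
???♧♧★█♧♠♧
???♢·♠♧♧·♢
???█♧♠♧♧██
??????????
??????????

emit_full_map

♠♠♢♢♢?????
♧♢█♢♢?????
·♢♧♢·?????
♧♠♧♧♧♠·♧█?
♧♧♧♧♧♧♧♢♠?
♧·♠♧♠♧♧♧♠?
·♠♧█♧♧♧♢♧?
♢♧♧♠█♧♠♠♧·
·♧·♠♧♧··♧·
♧♧★█♧♠♧·♧♠
♢·♠♧♧·♢♠♧♧
█♧♠♧♧██♧·♧

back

???♧·♠♧♠♧♧
???·♠♧█♧♧♧
???♢♧♧♠█♧♠
???·♧·♠♧♧·
???♧♧♧█♧♠♧
???♢·★♧♧·♢
???█♧♠♧♧██
???♧♢♧·♧??
??????????
██████████

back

???·♠♧█♧♧♧
???♢♧♧♠█♧♠
???·♧·♠♧♧·
???♧♧♧█♧♠♧
???♢·♠♧♧·♢
???█♧★♧♧██
???♧♢♧·♧??
???█♧··♧??
██████████
██████████

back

???♢♧♧♠█♧♠
???·♧·♠♧♧·
???♧♧♧█♧♠♧
???♢·♠♧♧·♢
???█♧♠♧♧██
???♧♢★·♧??
???█♧··♧??
██████████
██████████
██████████

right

??♢♧♧♠█♧♠♠
??·♧·♠♧♧··
??♧♧♧█♧♠♧·
??♢·♠♧♧·♢♠
??█♧♠♧♧██♧
??♧♢♧★♧♧??
??█♧··♧♧??
██████████
██████████
██████████

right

?♢♧♧♠█♧♠♠♧
?·♧·♠♧♧··♧
?♧♧♧█♧♠♧·♧
?♢·♠♧♧·♢♠♧
?█♧♠♧♧██♧·
?♧♢♧·★♧♧??
?█♧··♧♧·??
██████████
██████████
██████████

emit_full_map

♠♠♢♢♢?????
♧♢█♢♢?????
·♢♧♢·?????
♧♠♧♧♧♠·♧█?
♧♧♧♧♧♧♧♢♠?
♧·♠♧♠♧♧♧♠?
·♠♧█♧♧♧♢♧?
♢♧♧♠█♧♠♠♧·
·♧·♠♧♧··♧·
♧♧♧█♧♠♧·♧♠
♢·♠♧♧·♢♠♧♧
█♧♠♧♧██♧·♧
♧♢♧·★♧♧???
█♧··♧♧·???

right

♢♧♧♠█♧♠♠♧·
·♧·♠♧♧··♧·
♧♧♧█♧♠♧·♧♠
♢·♠♧♧·♢♠♧♧
█♧♠♧♧██♧·♧
♧♢♧·♧★♧♠??
█♧··♧♧·♢??
██████████
██████████
██████████

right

♧♧♠█♧♠♠♧·?
♧·♠♧♧··♧·?
♧♧█♧♠♧·♧♠?
·♠♧♧·♢♠♧♧?
♧♠♧♧██♧·♧?
♢♧·♧♧★♠♠??
♧··♧♧·♢♧??
██████████
██████████
██████████

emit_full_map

♠♠♢♢♢?????
♧♢█♢♢?????
·♢♧♢·?????
♧♠♧♧♧♠·♧█?
♧♧♧♧♧♧♧♢♠?
♧·♠♧♠♧♧♧♠?
·♠♧█♧♧♧♢♧?
♢♧♧♠█♧♠♠♧·
·♧·♠♧♧··♧·
♧♧♧█♧♠♧·♧♠
♢·♠♧♧·♢♠♧♧
█♧♠♧♧██♧·♧
♧♢♧·♧♧★♠♠?
█♧··♧♧·♢♧?


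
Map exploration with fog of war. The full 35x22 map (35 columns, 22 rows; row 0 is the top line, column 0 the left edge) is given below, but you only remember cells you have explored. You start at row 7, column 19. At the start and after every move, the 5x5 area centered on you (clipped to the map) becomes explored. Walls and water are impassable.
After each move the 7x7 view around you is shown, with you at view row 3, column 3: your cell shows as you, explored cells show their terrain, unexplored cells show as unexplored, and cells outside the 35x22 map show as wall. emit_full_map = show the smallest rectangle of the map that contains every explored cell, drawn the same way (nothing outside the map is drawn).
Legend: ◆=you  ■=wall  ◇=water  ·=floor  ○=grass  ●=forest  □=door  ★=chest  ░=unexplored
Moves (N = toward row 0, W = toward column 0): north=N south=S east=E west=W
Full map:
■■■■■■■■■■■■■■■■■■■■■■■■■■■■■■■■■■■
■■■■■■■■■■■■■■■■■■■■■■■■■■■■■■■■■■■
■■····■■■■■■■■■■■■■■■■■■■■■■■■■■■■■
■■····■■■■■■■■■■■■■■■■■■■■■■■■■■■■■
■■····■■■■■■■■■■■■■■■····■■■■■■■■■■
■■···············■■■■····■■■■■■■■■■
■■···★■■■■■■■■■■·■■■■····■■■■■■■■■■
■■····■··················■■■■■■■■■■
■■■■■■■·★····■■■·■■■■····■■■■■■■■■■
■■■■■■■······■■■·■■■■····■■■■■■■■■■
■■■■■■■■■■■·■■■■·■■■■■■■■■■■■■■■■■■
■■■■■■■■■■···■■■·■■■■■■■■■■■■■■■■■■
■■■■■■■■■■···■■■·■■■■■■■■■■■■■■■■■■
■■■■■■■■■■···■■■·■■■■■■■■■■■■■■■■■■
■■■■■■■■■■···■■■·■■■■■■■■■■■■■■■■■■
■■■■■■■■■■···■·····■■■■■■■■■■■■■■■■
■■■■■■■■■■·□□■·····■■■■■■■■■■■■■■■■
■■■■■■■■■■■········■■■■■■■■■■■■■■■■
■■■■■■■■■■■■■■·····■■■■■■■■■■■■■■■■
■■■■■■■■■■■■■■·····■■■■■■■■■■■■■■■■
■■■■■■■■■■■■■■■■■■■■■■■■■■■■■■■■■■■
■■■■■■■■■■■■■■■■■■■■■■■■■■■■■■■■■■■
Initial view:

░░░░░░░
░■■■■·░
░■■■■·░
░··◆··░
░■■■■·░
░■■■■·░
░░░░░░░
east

░░░░░░░
■■■■··░
■■■■··░
···◆··░
■■■■··░
■■■■··░
░░░░░░░

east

░░░░░░░
■■■···░
■■■···░
···◆··░
■■■···░
■■■···░
░░░░░░░

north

░░░░░░░
░■■···░
■■■···░
■■■◆··░
······░
■■■···░
■■■···░

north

░░░░░░░
░■■■■■░
░■■···░
■■■◆··░
■■■···░
······░
■■■···░

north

░░░░░░░
░■■■■■░
░■■■■■░
░■■◆··░
■■■···░
■■■···░
······░

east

░░░░░░░
■■■■■■░
■■■■■■░
■■·◆··░
■■····░
■■····░
·····░░

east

░░░░░░░
■■■■■■░
■■■■■■░
■··◆·■░
■····■░
■····■░
····░░░

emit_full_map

░░■■■■■■■
░░■■■■■■■
░░■■··◆·■
■■■■····■
■■■■····■
·······░░
■■■■···░░
■■■■···░░

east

░░░░░░░
■■■■■■░
■■■■■■░
···◆■■░
····■■░
····■■░
···░░░░

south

■■■■■■░
■■■■■■░
····■■░
···◆■■░
····■■░
····■■░
···░░░░

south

■■■■■■░
····■■░
····■■░
···◆■■░
····■■░
····■■░
···░░░░

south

····■■░
····■■░
····■■░
···◆■■░
····■■░
····■■░
░░░░░░░

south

····■■░
····■■░
····■■░
···◆■■░
····■■░
░■■■■■░
░░░░░░░

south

····■■░
····■■░
····■■░
···◆■■░
░■■■■■░
░■■■■■░
░░░░░░░

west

■····■■
·····■■
■····■■
■··◆·■■
░■■■■■■
░■■■■■■
░░░░░░░

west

■■····■
······■
■■····■
■■·◆··■
░■■■■■■
░■■■■■■
░░░░░░░

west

■■■····
·······
■■■····
■■■◆···
░■■■■■■
░■■■■■■
░░░░░░░

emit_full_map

░░■■■■■■■■
░░■■■■■■■■
░░■■····■■
■■■■····■■
■■■■····■■
········■■
■■■■····■■
■■■■◆···■■
░░■■■■■■■■
░░■■■■■■■■

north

■■■····
■■■····
·······
■■■◆···
■■■····
░■■■■■■
░■■■■■■

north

░■■····
■■■····
■■■····
···◆···
■■■····
■■■····
░■■■■■■

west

░░■■···
■■■■···
■■■■···
···◆···
■■■■···
■■■■···
░░■■■■■

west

░░░■■··
░■■■■··
░■■■■··
░··◆···
░■■■■··
░■■■■··
░░░■■■■

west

░░░░■■·
░·■■■■·
░·■■■■·
░··◆···
░·■■■■·
░·■■■■·
░░░░■■■

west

░░░░░■■
░··■■■■
░■·■■■■
░··◆···
░■·■■■■
░■·■■■■
░░░░░■■

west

░░░░░░■
░···■■■
░■■·■■■
░··◆···
░■■·■■■
░■■·■■■
░░░░░░■

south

░···■■■
░■■·■■■
░······
░■■◆■■■
░■■·■■■
░■■·■■■
░░░░░░■

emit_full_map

░░░░░■■■■■■■■
░░░░░■■■■■■■■
░░░░░■■····■■
···■■■■····■■
■■·■■■■····■■
···········■■
■■◆■■■■····■■
■■·■■■■····■■
■■·■■■■■■■■■■
░░░░░■■■■■■■■

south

░■■·■■■
░······
░■■·■■■
░■■◆■■■
░■■·■■■
░■■·■■■
░░░░░░░

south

░······
░■■·■■■
░■■·■■■
░■■◆■■■
░■■·■■■
░■■·■■░
░░░░░░░

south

░■■·■■■
░■■·■■■
░■■·■■■
░■■◆■■■
░■■·■■░
░■■·■■░
░░░░░░░

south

░■■·■■■
░■■·■■■
░■■·■■■
░■■◆■■░
░■■·■■░
░■■·■■░
░░░░░░░

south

░■■·■■■
░■■·■■■
░■■·■■░
░■■◆■■░
░■■·■■░
░·····░
░░░░░░░

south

░■■·■■■
░■■·■■░
░■■·■■░
░■■◆■■░
░·····░
░·····░
░░░░░░░

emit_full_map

░░░░░■■■■■■■■
░░░░░■■■■■■■■
░░░░░■■····■■
···■■■■····■■
■■·■■■■····■■
···········■■
■■·■■■■····■■
■■·■■■■····■■
■■·■■■■■■■■■■
■■·■■■■■■■■■■
■■·■■░░░░░░░░
■■·■■░░░░░░░░
■■◆■■░░░░░░░░
·····░░░░░░░░
·····░░░░░░░░

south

░■■·■■░
░■■·■■░
░■■·■■░
░··◆··░
░·····░
░·····░
░░░░░░░

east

■■·■■░░
■■·■■■░
■■·■■■░
···◆·■░
·····■░
·····■░
░░░░░░░

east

■·■■░░░
■·■■■■░
■·■■■■░
···◆■■░
····■■░
····■■░
░░░░░░░

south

■·■■■■░
■·■■■■░
····■■░
···◆■■░
····■■░
░···■■░
░░░░░░░

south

■·■■■■░
····■■░
····■■░
···◆■■░
░···■■░
░···■■░
░░░░░░░

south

····■■░
····■■░
····■■░
░··◆■■░
░···■■░
░■■■■■░
░░░░░░░

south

····■■░
····■■░
░···■■░
░··◆■■░
░■■■■■░
░■■■■■░
■■■■■■■

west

·····■■
·····■■
░····■■
░··◆·■■
░■■■■■■
░■■■■■■
■■■■■■■

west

░·····■
░·····■
░·····■
░··◆··■
░■■■■■■
░■■■■■■
■■■■■■■

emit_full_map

░░░░░■■■■■■■■
░░░░░■■■■■■■■
░░░░░■■····■■
···■■■■····■■
■■·■■■■····■■
···········■■
■■·■■■■····■■
■■·■■■■····■■
■■·■■■■■■■■■■
■■·■■■■■■■■■■
■■·■■░░░░░░░░
■■·■■■■░░░░░░
■■·■■■■░░░░░░
·····■■░░░░░░
·····■■░░░░░░
·····■■░░░░░░
·····■■░░░░░░
··◆··■■░░░░░░
■■■■■■■░░░░░░
■■■■■■■░░░░░░


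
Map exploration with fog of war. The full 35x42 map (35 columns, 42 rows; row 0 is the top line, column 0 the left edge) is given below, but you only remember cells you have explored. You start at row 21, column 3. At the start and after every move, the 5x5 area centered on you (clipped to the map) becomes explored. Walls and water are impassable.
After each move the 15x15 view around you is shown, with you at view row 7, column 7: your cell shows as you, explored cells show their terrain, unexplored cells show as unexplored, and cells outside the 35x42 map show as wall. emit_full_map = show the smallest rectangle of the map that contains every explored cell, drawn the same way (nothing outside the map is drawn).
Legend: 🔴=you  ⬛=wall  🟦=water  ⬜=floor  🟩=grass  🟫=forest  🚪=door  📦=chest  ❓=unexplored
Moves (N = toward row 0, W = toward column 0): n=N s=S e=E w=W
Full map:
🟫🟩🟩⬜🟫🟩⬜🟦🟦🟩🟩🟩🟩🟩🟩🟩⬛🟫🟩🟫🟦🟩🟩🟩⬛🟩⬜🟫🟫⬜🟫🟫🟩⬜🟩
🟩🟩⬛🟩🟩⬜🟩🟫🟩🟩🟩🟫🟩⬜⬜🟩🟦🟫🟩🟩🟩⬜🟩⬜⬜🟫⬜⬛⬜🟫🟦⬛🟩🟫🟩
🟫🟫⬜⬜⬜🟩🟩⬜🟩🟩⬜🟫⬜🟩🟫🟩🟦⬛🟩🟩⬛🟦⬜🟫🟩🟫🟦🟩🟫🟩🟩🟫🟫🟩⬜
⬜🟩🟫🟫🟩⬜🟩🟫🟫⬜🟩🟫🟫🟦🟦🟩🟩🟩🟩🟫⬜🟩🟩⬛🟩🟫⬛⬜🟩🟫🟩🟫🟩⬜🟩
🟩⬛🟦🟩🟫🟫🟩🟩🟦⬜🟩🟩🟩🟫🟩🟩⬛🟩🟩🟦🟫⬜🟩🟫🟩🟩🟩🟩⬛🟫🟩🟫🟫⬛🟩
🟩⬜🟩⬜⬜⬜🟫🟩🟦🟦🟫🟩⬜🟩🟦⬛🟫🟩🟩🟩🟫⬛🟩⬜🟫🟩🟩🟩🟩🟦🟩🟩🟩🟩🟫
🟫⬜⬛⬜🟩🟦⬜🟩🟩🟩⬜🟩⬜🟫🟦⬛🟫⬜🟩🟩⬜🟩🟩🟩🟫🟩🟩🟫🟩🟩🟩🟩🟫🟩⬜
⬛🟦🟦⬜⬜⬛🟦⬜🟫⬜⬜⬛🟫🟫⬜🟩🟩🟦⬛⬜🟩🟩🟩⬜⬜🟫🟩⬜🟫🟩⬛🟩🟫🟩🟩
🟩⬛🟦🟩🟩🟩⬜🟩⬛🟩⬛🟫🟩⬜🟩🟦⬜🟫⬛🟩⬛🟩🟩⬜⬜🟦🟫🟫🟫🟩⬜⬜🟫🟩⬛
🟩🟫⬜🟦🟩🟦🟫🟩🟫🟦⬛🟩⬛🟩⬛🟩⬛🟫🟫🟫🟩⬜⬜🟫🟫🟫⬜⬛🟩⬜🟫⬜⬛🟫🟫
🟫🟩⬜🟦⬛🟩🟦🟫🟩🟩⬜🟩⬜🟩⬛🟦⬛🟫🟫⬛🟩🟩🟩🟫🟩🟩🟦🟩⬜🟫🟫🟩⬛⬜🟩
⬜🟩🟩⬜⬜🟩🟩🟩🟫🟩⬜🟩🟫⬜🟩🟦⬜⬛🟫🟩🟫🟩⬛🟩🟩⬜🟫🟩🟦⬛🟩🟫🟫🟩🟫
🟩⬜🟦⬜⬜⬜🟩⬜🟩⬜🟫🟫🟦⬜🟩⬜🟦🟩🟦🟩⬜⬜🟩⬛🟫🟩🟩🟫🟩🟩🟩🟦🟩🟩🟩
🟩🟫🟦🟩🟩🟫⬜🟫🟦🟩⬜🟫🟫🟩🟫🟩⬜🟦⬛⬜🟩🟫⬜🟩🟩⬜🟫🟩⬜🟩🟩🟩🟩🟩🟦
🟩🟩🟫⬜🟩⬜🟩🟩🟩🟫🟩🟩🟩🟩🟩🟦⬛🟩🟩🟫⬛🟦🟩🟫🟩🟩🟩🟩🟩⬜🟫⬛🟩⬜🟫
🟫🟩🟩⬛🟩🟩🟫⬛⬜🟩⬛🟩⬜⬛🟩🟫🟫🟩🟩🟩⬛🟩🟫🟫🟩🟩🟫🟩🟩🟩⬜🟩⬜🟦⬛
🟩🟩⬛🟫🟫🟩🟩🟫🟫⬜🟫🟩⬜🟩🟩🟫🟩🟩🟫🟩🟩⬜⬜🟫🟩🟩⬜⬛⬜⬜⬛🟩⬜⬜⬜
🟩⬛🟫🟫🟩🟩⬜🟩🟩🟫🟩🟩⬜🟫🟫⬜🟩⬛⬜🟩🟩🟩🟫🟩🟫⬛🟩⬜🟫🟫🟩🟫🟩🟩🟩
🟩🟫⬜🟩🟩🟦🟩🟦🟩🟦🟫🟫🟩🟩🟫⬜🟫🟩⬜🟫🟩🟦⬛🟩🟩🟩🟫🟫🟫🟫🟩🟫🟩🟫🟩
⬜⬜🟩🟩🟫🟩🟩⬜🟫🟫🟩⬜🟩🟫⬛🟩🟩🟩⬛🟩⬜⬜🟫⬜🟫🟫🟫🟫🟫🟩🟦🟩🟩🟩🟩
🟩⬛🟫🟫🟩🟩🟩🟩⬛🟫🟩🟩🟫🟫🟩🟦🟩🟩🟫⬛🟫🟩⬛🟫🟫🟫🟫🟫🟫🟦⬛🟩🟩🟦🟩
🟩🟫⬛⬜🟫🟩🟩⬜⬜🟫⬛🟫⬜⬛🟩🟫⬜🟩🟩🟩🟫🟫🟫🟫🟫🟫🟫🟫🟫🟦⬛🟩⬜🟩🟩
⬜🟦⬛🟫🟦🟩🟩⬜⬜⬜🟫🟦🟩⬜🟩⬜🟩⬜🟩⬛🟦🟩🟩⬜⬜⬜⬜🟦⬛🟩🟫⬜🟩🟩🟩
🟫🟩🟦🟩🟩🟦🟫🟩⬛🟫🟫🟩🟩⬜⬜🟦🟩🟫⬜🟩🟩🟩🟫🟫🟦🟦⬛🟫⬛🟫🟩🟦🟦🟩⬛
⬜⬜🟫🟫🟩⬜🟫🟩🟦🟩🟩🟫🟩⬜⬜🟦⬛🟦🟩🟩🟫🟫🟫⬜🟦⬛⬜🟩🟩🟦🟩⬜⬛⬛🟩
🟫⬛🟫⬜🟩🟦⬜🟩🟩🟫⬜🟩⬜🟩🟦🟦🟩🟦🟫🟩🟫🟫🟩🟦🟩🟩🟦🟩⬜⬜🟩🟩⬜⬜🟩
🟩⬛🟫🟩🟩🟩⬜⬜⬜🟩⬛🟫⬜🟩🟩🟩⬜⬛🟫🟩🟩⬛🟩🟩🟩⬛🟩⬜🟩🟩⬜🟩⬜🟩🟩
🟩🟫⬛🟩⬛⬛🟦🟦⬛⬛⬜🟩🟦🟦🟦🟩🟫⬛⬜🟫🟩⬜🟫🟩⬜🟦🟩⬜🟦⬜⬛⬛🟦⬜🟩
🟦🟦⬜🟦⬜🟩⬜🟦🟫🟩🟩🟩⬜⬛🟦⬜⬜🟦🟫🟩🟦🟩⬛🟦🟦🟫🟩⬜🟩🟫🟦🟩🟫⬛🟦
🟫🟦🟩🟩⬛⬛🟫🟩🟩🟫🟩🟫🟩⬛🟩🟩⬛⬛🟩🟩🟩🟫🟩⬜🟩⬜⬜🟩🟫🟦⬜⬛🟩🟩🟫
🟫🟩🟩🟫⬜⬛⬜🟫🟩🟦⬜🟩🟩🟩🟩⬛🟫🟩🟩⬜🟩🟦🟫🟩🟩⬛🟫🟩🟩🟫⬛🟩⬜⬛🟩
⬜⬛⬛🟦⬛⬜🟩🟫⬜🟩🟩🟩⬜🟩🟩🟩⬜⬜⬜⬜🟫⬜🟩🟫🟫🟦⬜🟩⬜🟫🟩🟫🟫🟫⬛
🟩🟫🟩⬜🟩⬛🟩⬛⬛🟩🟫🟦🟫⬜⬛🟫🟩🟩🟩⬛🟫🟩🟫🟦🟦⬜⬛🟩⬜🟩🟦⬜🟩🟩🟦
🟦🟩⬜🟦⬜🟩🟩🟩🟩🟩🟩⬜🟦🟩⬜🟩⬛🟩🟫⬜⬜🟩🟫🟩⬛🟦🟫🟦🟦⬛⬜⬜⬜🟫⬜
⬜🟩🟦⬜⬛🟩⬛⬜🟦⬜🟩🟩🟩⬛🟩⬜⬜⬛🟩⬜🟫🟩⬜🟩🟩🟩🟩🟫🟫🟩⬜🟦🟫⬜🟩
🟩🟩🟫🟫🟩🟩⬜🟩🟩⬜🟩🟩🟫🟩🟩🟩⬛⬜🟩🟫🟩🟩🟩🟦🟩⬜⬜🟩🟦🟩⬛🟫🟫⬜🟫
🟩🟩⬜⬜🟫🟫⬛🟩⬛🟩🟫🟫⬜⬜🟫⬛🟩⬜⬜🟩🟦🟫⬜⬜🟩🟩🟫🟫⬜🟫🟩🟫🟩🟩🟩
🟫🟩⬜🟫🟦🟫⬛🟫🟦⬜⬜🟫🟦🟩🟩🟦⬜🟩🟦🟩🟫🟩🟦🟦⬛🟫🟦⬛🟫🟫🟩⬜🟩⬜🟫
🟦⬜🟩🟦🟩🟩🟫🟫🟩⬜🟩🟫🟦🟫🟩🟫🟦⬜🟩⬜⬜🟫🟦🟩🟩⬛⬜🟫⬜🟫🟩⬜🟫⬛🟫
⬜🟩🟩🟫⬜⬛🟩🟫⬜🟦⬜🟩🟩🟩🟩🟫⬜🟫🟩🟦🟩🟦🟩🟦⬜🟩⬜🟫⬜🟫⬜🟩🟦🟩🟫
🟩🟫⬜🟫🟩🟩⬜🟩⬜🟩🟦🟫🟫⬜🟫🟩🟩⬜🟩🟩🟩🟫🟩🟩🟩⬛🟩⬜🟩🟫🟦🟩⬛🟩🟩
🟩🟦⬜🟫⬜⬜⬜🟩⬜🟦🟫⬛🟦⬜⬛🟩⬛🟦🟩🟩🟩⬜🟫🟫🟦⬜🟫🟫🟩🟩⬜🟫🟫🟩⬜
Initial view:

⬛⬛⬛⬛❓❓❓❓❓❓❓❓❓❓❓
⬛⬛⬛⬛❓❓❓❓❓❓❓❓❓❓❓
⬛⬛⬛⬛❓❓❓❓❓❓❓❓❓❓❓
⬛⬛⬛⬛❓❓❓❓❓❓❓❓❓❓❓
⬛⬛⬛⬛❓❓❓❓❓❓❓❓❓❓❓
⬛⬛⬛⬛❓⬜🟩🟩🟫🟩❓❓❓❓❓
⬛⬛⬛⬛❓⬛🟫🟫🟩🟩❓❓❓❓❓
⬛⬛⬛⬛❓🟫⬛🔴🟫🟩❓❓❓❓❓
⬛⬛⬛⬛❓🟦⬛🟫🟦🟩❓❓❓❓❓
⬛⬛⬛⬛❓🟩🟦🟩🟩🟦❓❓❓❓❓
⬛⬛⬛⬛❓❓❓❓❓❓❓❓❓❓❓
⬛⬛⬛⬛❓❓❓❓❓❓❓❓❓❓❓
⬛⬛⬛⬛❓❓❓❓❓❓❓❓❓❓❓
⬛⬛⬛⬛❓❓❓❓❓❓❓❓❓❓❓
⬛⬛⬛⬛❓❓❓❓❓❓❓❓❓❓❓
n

⬛⬛⬛⬛❓❓❓❓❓❓❓❓❓❓❓
⬛⬛⬛⬛❓❓❓❓❓❓❓❓❓❓❓
⬛⬛⬛⬛❓❓❓❓❓❓❓❓❓❓❓
⬛⬛⬛⬛❓❓❓❓❓❓❓❓❓❓❓
⬛⬛⬛⬛❓❓❓❓❓❓❓❓❓❓❓
⬛⬛⬛⬛❓🟫⬜🟩🟩🟦❓❓❓❓❓
⬛⬛⬛⬛❓⬜🟩🟩🟫🟩❓❓❓❓❓
⬛⬛⬛⬛❓⬛🟫🔴🟩🟩❓❓❓❓❓
⬛⬛⬛⬛❓🟫⬛⬜🟫🟩❓❓❓❓❓
⬛⬛⬛⬛❓🟦⬛🟫🟦🟩❓❓❓❓❓
⬛⬛⬛⬛❓🟩🟦🟩🟩🟦❓❓❓❓❓
⬛⬛⬛⬛❓❓❓❓❓❓❓❓❓❓❓
⬛⬛⬛⬛❓❓❓❓❓❓❓❓❓❓❓
⬛⬛⬛⬛❓❓❓❓❓❓❓❓❓❓❓
⬛⬛⬛⬛❓❓❓❓❓❓❓❓❓❓❓

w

⬛⬛⬛⬛⬛❓❓❓❓❓❓❓❓❓❓
⬛⬛⬛⬛⬛❓❓❓❓❓❓❓❓❓❓
⬛⬛⬛⬛⬛❓❓❓❓❓❓❓❓❓❓
⬛⬛⬛⬛⬛❓❓❓❓❓❓❓❓❓❓
⬛⬛⬛⬛⬛❓❓❓❓❓❓❓❓❓❓
⬛⬛⬛⬛⬛🟩🟫⬜🟩🟩🟦❓❓❓❓
⬛⬛⬛⬛⬛⬜⬜🟩🟩🟫🟩❓❓❓❓
⬛⬛⬛⬛⬛🟩⬛🔴🟫🟩🟩❓❓❓❓
⬛⬛⬛⬛⬛🟩🟫⬛⬜🟫🟩❓❓❓❓
⬛⬛⬛⬛⬛⬜🟦⬛🟫🟦🟩❓❓❓❓
⬛⬛⬛⬛⬛❓🟩🟦🟩🟩🟦❓❓❓❓
⬛⬛⬛⬛⬛❓❓❓❓❓❓❓❓❓❓
⬛⬛⬛⬛⬛❓❓❓❓❓❓❓❓❓❓
⬛⬛⬛⬛⬛❓❓❓❓❓❓❓❓❓❓
⬛⬛⬛⬛⬛❓❓❓❓❓❓❓❓❓❓

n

⬛⬛⬛⬛⬛❓❓❓❓❓❓❓❓❓❓
⬛⬛⬛⬛⬛❓❓❓❓❓❓❓❓❓❓
⬛⬛⬛⬛⬛❓❓❓❓❓❓❓❓❓❓
⬛⬛⬛⬛⬛❓❓❓❓❓❓❓❓❓❓
⬛⬛⬛⬛⬛❓❓❓❓❓❓❓❓❓❓
⬛⬛⬛⬛⬛🟩⬛🟫🟫🟩❓❓❓❓❓
⬛⬛⬛⬛⬛🟩🟫⬜🟩🟩🟦❓❓❓❓
⬛⬛⬛⬛⬛⬜⬜🔴🟩🟫🟩❓❓❓❓
⬛⬛⬛⬛⬛🟩⬛🟫🟫🟩🟩❓❓❓❓
⬛⬛⬛⬛⬛🟩🟫⬛⬜🟫🟩❓❓❓❓
⬛⬛⬛⬛⬛⬜🟦⬛🟫🟦🟩❓❓❓❓
⬛⬛⬛⬛⬛❓🟩🟦🟩🟩🟦❓❓❓❓
⬛⬛⬛⬛⬛❓❓❓❓❓❓❓❓❓❓
⬛⬛⬛⬛⬛❓❓❓❓❓❓❓❓❓❓
⬛⬛⬛⬛⬛❓❓❓❓❓❓❓❓❓❓

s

⬛⬛⬛⬛⬛❓❓❓❓❓❓❓❓❓❓
⬛⬛⬛⬛⬛❓❓❓❓❓❓❓❓❓❓
⬛⬛⬛⬛⬛❓❓❓❓❓❓❓❓❓❓
⬛⬛⬛⬛⬛❓❓❓❓❓❓❓❓❓❓
⬛⬛⬛⬛⬛🟩⬛🟫🟫🟩❓❓❓❓❓
⬛⬛⬛⬛⬛🟩🟫⬜🟩🟩🟦❓❓❓❓
⬛⬛⬛⬛⬛⬜⬜🟩🟩🟫🟩❓❓❓❓
⬛⬛⬛⬛⬛🟩⬛🔴🟫🟩🟩❓❓❓❓
⬛⬛⬛⬛⬛🟩🟫⬛⬜🟫🟩❓❓❓❓
⬛⬛⬛⬛⬛⬜🟦⬛🟫🟦🟩❓❓❓❓
⬛⬛⬛⬛⬛❓🟩🟦🟩🟩🟦❓❓❓❓
⬛⬛⬛⬛⬛❓❓❓❓❓❓❓❓❓❓
⬛⬛⬛⬛⬛❓❓❓❓❓❓❓❓❓❓
⬛⬛⬛⬛⬛❓❓❓❓❓❓❓❓❓❓
⬛⬛⬛⬛⬛❓❓❓❓❓❓❓❓❓❓

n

⬛⬛⬛⬛⬛❓❓❓❓❓❓❓❓❓❓
⬛⬛⬛⬛⬛❓❓❓❓❓❓❓❓❓❓
⬛⬛⬛⬛⬛❓❓❓❓❓❓❓❓❓❓
⬛⬛⬛⬛⬛❓❓❓❓❓❓❓❓❓❓
⬛⬛⬛⬛⬛❓❓❓❓❓❓❓❓❓❓
⬛⬛⬛⬛⬛🟩⬛🟫🟫🟩❓❓❓❓❓
⬛⬛⬛⬛⬛🟩🟫⬜🟩🟩🟦❓❓❓❓
⬛⬛⬛⬛⬛⬜⬜🔴🟩🟫🟩❓❓❓❓
⬛⬛⬛⬛⬛🟩⬛🟫🟫🟩🟩❓❓❓❓
⬛⬛⬛⬛⬛🟩🟫⬛⬜🟫🟩❓❓❓❓
⬛⬛⬛⬛⬛⬜🟦⬛🟫🟦🟩❓❓❓❓
⬛⬛⬛⬛⬛❓🟩🟦🟩🟩🟦❓❓❓❓
⬛⬛⬛⬛⬛❓❓❓❓❓❓❓❓❓❓
⬛⬛⬛⬛⬛❓❓❓❓❓❓❓❓❓❓
⬛⬛⬛⬛⬛❓❓❓❓❓❓❓❓❓❓

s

⬛⬛⬛⬛⬛❓❓❓❓❓❓❓❓❓❓
⬛⬛⬛⬛⬛❓❓❓❓❓❓❓❓❓❓
⬛⬛⬛⬛⬛❓❓❓❓❓❓❓❓❓❓
⬛⬛⬛⬛⬛❓❓❓❓❓❓❓❓❓❓
⬛⬛⬛⬛⬛🟩⬛🟫🟫🟩❓❓❓❓❓
⬛⬛⬛⬛⬛🟩🟫⬜🟩🟩🟦❓❓❓❓
⬛⬛⬛⬛⬛⬜⬜🟩🟩🟫🟩❓❓❓❓
⬛⬛⬛⬛⬛🟩⬛🔴🟫🟩🟩❓❓❓❓
⬛⬛⬛⬛⬛🟩🟫⬛⬜🟫🟩❓❓❓❓
⬛⬛⬛⬛⬛⬜🟦⬛🟫🟦🟩❓❓❓❓
⬛⬛⬛⬛⬛❓🟩🟦🟩🟩🟦❓❓❓❓
⬛⬛⬛⬛⬛❓❓❓❓❓❓❓❓❓❓
⬛⬛⬛⬛⬛❓❓❓❓❓❓❓❓❓❓
⬛⬛⬛⬛⬛❓❓❓❓❓❓❓❓❓❓
⬛⬛⬛⬛⬛❓❓❓❓❓❓❓❓❓❓


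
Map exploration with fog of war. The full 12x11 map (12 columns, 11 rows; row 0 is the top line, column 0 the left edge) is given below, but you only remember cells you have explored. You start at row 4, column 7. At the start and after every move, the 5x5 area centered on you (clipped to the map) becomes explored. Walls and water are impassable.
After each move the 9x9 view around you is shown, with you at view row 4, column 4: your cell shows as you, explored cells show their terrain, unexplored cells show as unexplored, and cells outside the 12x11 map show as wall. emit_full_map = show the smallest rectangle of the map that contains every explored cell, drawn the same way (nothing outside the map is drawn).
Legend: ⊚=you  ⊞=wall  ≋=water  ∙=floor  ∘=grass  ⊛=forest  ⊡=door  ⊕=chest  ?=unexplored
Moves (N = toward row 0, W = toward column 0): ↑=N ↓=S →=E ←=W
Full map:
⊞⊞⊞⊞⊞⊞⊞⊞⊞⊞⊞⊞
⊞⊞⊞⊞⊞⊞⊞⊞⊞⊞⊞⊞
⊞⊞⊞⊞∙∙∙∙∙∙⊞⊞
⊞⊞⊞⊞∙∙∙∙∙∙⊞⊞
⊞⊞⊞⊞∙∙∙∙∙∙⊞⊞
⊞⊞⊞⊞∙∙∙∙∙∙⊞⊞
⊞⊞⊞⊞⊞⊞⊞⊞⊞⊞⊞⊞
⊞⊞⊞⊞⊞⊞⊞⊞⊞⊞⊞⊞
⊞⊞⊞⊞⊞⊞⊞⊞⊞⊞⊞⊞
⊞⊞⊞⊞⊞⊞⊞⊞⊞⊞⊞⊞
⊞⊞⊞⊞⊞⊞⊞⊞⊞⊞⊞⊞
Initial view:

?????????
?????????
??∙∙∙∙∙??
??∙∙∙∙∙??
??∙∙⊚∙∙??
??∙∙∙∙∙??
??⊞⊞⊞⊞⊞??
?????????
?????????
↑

⊞⊞⊞⊞⊞⊞⊞⊞⊞
?????????
??⊞⊞⊞⊞⊞??
??∙∙∙∙∙??
??∙∙⊚∙∙??
??∙∙∙∙∙??
??∙∙∙∙∙??
??⊞⊞⊞⊞⊞??
?????????

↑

⊞⊞⊞⊞⊞⊞⊞⊞⊞
⊞⊞⊞⊞⊞⊞⊞⊞⊞
??⊞⊞⊞⊞⊞??
??⊞⊞⊞⊞⊞??
??∙∙⊚∙∙??
??∙∙∙∙∙??
??∙∙∙∙∙??
??∙∙∙∙∙??
??⊞⊞⊞⊞⊞??

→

⊞⊞⊞⊞⊞⊞⊞⊞⊞
⊞⊞⊞⊞⊞⊞⊞⊞⊞
?⊞⊞⊞⊞⊞⊞?⊞
?⊞⊞⊞⊞⊞⊞?⊞
?∙∙∙⊚∙⊞?⊞
?∙∙∙∙∙⊞?⊞
?∙∙∙∙∙⊞?⊞
?∙∙∙∙∙??⊞
?⊞⊞⊞⊞⊞??⊞

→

⊞⊞⊞⊞⊞⊞⊞⊞⊞
⊞⊞⊞⊞⊞⊞⊞⊞⊞
⊞⊞⊞⊞⊞⊞⊞⊞⊞
⊞⊞⊞⊞⊞⊞⊞⊞⊞
∙∙∙∙⊚⊞⊞⊞⊞
∙∙∙∙∙⊞⊞⊞⊞
∙∙∙∙∙⊞⊞⊞⊞
∙∙∙∙∙??⊞⊞
⊞⊞⊞⊞⊞??⊞⊞

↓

⊞⊞⊞⊞⊞⊞⊞⊞⊞
⊞⊞⊞⊞⊞⊞⊞⊞⊞
⊞⊞⊞⊞⊞⊞⊞⊞⊞
∙∙∙∙∙⊞⊞⊞⊞
∙∙∙∙⊚⊞⊞⊞⊞
∙∙∙∙∙⊞⊞⊞⊞
∙∙∙∙∙⊞⊞⊞⊞
⊞⊞⊞⊞⊞??⊞⊞
???????⊞⊞

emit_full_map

⊞⊞⊞⊞⊞⊞⊞
⊞⊞⊞⊞⊞⊞⊞
∙∙∙∙∙⊞⊞
∙∙∙∙⊚⊞⊞
∙∙∙∙∙⊞⊞
∙∙∙∙∙⊞⊞
⊞⊞⊞⊞⊞??

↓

⊞⊞⊞⊞⊞⊞⊞⊞⊞
⊞⊞⊞⊞⊞⊞⊞⊞⊞
∙∙∙∙∙⊞⊞⊞⊞
∙∙∙∙∙⊞⊞⊞⊞
∙∙∙∙⊚⊞⊞⊞⊞
∙∙∙∙∙⊞⊞⊞⊞
⊞⊞⊞⊞⊞⊞⊞⊞⊞
???????⊞⊞
???????⊞⊞

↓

⊞⊞⊞⊞⊞⊞⊞⊞⊞
∙∙∙∙∙⊞⊞⊞⊞
∙∙∙∙∙⊞⊞⊞⊞
∙∙∙∙∙⊞⊞⊞⊞
∙∙∙∙⊚⊞⊞⊞⊞
⊞⊞⊞⊞⊞⊞⊞⊞⊞
??⊞⊞⊞⊞⊞⊞⊞
???????⊞⊞
???????⊞⊞

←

?⊞⊞⊞⊞⊞⊞⊞⊞
?∙∙∙∙∙⊞⊞⊞
?∙∙∙∙∙⊞⊞⊞
?∙∙∙∙∙⊞⊞⊞
?∙∙∙⊚∙⊞⊞⊞
?⊞⊞⊞⊞⊞⊞⊞⊞
??⊞⊞⊞⊞⊞⊞⊞
????????⊞
????????⊞

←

??⊞⊞⊞⊞⊞⊞⊞
??∙∙∙∙∙⊞⊞
??∙∙∙∙∙⊞⊞
??∙∙∙∙∙⊞⊞
??∙∙⊚∙∙⊞⊞
??⊞⊞⊞⊞⊞⊞⊞
??⊞⊞⊞⊞⊞⊞⊞
?????????
?????????

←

???⊞⊞⊞⊞⊞⊞
???∙∙∙∙∙⊞
??∙∙∙∙∙∙⊞
??∙∙∙∙∙∙⊞
??∙∙⊚∙∙∙⊞
??⊞⊞⊞⊞⊞⊞⊞
??⊞⊞⊞⊞⊞⊞⊞
?????????
?????????

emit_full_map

?⊞⊞⊞⊞⊞⊞⊞
?⊞⊞⊞⊞⊞⊞⊞
?∙∙∙∙∙⊞⊞
∙∙∙∙∙∙⊞⊞
∙∙∙∙∙∙⊞⊞
∙∙⊚∙∙∙⊞⊞
⊞⊞⊞⊞⊞⊞⊞⊞
⊞⊞⊞⊞⊞⊞⊞⊞
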